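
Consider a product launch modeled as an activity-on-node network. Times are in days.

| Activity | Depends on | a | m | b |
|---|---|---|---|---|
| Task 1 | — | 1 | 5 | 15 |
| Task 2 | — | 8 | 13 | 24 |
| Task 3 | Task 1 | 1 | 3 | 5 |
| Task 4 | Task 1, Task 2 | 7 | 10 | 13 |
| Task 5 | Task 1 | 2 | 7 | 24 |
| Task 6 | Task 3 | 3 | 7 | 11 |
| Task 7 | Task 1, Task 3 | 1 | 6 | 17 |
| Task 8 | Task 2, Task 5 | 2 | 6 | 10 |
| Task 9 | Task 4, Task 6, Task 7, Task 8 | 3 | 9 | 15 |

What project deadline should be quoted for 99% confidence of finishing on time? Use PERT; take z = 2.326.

te_Task 1 = (1 + 4·5 + 15)/6 = 36/6 = 6; σ²_Task 1 = ((15−1)/6)² = 5.444
te_Task 2 = (8 + 4·13 + 24)/6 = 84/6 = 14; σ²_Task 2 = ((24−8)/6)² = 7.111
te_Task 3 = (1 + 4·3 + 5)/6 = 18/6 = 3; σ²_Task 3 = ((5−1)/6)² = 0.444
te_Task 4 = (7 + 4·10 + 13)/6 = 60/6 = 10; σ²_Task 4 = ((13−7)/6)² = 1.000
te_Task 5 = (2 + 4·7 + 24)/6 = 54/6 = 9; σ²_Task 5 = ((24−2)/6)² = 13.444
te_Task 6 = (3 + 4·7 + 11)/6 = 42/6 = 7; σ²_Task 6 = ((11−3)/6)² = 1.778
te_Task 7 = (1 + 4·6 + 17)/6 = 42/6 = 7; σ²_Task 7 = ((17−1)/6)² = 7.111
te_Task 8 = (2 + 4·6 + 10)/6 = 36/6 = 6; σ²_Task 8 = ((10−2)/6)² = 1.778
te_Task 9 = (3 + 4·9 + 15)/6 = 54/6 = 9; σ²_Task 9 = ((15−3)/6)² = 4.000

Forward pass:
ES_Task 1 = 0; EF_Task 1 = 6
ES_Task 2 = 0; EF_Task 2 = 14
ES_Task 3 = 6; EF_Task 3 = 6+3 = 9
ES_Task 4 = max(EF_Task 1=6, EF_Task 2=14) = 14; EF_Task 4 = 14+10 = 24
ES_Task 5 = 6; EF_Task 5 = 6+9 = 15
ES_Task 6 = 9; EF_Task 6 = 9+7 = 16
ES_Task 7 = max(EF_Task 1=6, EF_Task 3=9) = 9; EF_Task 7 = 9+7 = 16
ES_Task 8 = max(EF_Task 2=14, EF_Task 5=15) = 15; EF_Task 8 = 15+6 = 21
ES_Task 9 = max(EF_Task 4=24, EF_Task 6=16, EF_Task 7=16, EF_Task 8=21) = 24; EF_Task 9 = 24+9 = 33
Expected project duration μ = 33 days. Critical path: Task 2 → Task 4 → Task 9.

Variance along critical path = 7.111 + 1.000 + 4.000 = 12.111; σ = 3.480 days.
D = μ + z·σ = 33 + 2.326·3.480 = 41.1 days

41.1 days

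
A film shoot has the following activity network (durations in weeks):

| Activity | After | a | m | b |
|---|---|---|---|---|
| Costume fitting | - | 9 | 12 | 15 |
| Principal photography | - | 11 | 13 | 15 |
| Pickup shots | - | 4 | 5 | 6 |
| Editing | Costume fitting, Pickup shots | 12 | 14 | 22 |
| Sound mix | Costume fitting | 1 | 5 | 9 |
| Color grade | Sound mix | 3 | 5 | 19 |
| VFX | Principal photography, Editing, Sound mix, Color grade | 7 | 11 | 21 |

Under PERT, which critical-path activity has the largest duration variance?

te_Costume fitting = (9 + 4·12 + 15)/6 = 72/6 = 12; σ²_Costume fitting = ((15−9)/6)² = 1.000
te_Principal photography = (11 + 4·13 + 15)/6 = 78/6 = 13; σ²_Principal photography = ((15−11)/6)² = 0.444
te_Pickup shots = (4 + 4·5 + 6)/6 = 30/6 = 5; σ²_Pickup shots = ((6−4)/6)² = 0.111
te_Editing = (12 + 4·14 + 22)/6 = 90/6 = 15; σ²_Editing = ((22−12)/6)² = 2.778
te_Sound mix = (1 + 4·5 + 9)/6 = 30/6 = 5; σ²_Sound mix = ((9−1)/6)² = 1.778
te_Color grade = (3 + 4·5 + 19)/6 = 42/6 = 7; σ²_Color grade = ((19−3)/6)² = 7.111
te_VFX = (7 + 4·11 + 21)/6 = 72/6 = 12; σ²_VFX = ((21−7)/6)² = 5.444

Forward pass:
ES_Costume fitting = 0; EF_Costume fitting = 12
ES_Principal photography = 0; EF_Principal photography = 13
ES_Pickup shots = 0; EF_Pickup shots = 5
ES_Editing = max(EF_Costume fitting=12, EF_Pickup shots=5) = 12; EF_Editing = 12+15 = 27
ES_Sound mix = 12; EF_Sound mix = 12+5 = 17
ES_Color grade = 17; EF_Color grade = 17+7 = 24
ES_VFX = max(EF_Principal photography=13, EF_Editing=27, EF_Sound mix=17, EF_Color grade=24) = 27; EF_VFX = 27+12 = 39
Expected project duration μ = 39 weeks. Critical path: Costume fitting → Editing → VFX.

Variances on critical path: σ²_Costume fitting=1.000, σ²_Editing=2.778, σ²_VFX=5.444.
Largest is σ²_VFX = 5.444.

VFX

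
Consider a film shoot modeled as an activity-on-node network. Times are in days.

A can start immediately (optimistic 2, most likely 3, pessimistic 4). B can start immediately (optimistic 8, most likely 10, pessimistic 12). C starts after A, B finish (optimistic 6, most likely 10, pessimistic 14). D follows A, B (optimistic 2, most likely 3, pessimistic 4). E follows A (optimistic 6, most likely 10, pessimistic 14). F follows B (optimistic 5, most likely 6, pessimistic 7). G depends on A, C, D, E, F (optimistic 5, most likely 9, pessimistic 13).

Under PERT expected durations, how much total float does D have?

7 days

te_A = (2 + 4·3 + 4)/6 = 18/6 = 3
te_B = (8 + 4·10 + 12)/6 = 60/6 = 10
te_C = (6 + 4·10 + 14)/6 = 60/6 = 10
te_D = (2 + 4·3 + 4)/6 = 18/6 = 3
te_E = (6 + 4·10 + 14)/6 = 60/6 = 10
te_F = (5 + 4·6 + 7)/6 = 36/6 = 6
te_G = (5 + 4·9 + 13)/6 = 54/6 = 9

Forward pass:
ES_A = 0; EF_A = 3
ES_B = 0; EF_B = 10
ES_C = max(EF_A=3, EF_B=10) = 10; EF_C = 10+10 = 20
ES_D = max(EF_A=3, EF_B=10) = 10; EF_D = 10+3 = 13
ES_E = 3; EF_E = 3+10 = 13
ES_F = 10; EF_F = 10+6 = 16
ES_G = max(EF_A=3, EF_C=20, EF_D=13, EF_E=13, EF_F=16) = 20; EF_G = 20+9 = 29
Expected project duration μ = 29 days. Critical path: B → C → G.

Backward pass:
LF_G = 29; LS_G = 29−9 = 20
LF_F = LS_G = 20; LS_F = 20−6 = 14
LF_E = LS_G = 20; LS_E = 20−10 = 10
LF_D = LS_G = 20; LS_D = 20−3 = 17
LF_C = LS_G = 20; LS_C = 20−10 = 10
LF_B = min(LS_C=10, LS_D=17, LS_F=14) = 10; LS_B = 10−10 = 0
LF_A = min(LS_C=10, LS_D=17, LS_E=10, LS_G=20) = 10; LS_A = 10−3 = 7
Slack_D = LS_D − ES_D = 17 − 10 = 7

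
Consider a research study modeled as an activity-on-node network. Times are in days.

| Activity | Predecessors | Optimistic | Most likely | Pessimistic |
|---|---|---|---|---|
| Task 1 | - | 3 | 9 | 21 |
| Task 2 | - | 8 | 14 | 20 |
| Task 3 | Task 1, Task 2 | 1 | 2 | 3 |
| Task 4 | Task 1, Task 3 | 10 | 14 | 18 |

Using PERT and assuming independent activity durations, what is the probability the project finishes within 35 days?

te_Task 1 = (3 + 4·9 + 21)/6 = 60/6 = 10; σ²_Task 1 = ((21−3)/6)² = 9.000
te_Task 2 = (8 + 4·14 + 20)/6 = 84/6 = 14; σ²_Task 2 = ((20−8)/6)² = 4.000
te_Task 3 = (1 + 4·2 + 3)/6 = 12/6 = 2; σ²_Task 3 = ((3−1)/6)² = 0.111
te_Task 4 = (10 + 4·14 + 18)/6 = 84/6 = 14; σ²_Task 4 = ((18−10)/6)² = 1.778

Forward pass:
ES_Task 1 = 0; EF_Task 1 = 10
ES_Task 2 = 0; EF_Task 2 = 14
ES_Task 3 = max(EF_Task 1=10, EF_Task 2=14) = 14; EF_Task 3 = 14+2 = 16
ES_Task 4 = max(EF_Task 1=10, EF_Task 3=16) = 16; EF_Task 4 = 16+14 = 30
Expected project duration μ = 30 days. Critical path: Task 2 → Task 3 → Task 4.

Variance along critical path = 4.000 + 0.111 + 1.778 = 5.889; σ = √5.889 = 2.427 days.
Z = (35 − 30) / 2.427 = 2.060
P(T ≤ 35) = Φ(2.060) ≈ 0.980

0.980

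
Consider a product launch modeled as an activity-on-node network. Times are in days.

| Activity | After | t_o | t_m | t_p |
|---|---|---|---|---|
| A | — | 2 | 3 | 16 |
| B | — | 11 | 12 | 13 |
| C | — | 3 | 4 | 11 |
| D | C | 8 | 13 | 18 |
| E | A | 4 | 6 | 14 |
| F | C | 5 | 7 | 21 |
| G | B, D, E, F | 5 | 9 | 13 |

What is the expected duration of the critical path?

te_A = (2 + 4·3 + 16)/6 = 30/6 = 5
te_B = (11 + 4·12 + 13)/6 = 72/6 = 12
te_C = (3 + 4·4 + 11)/6 = 30/6 = 5
te_D = (8 + 4·13 + 18)/6 = 78/6 = 13
te_E = (4 + 4·6 + 14)/6 = 42/6 = 7
te_F = (5 + 4·7 + 21)/6 = 54/6 = 9
te_G = (5 + 4·9 + 13)/6 = 54/6 = 9

Forward pass:
ES_A = 0; EF_A = 5
ES_B = 0; EF_B = 12
ES_C = 0; EF_C = 5
ES_D = 5; EF_D = 5+13 = 18
ES_E = 5; EF_E = 5+7 = 12
ES_F = 5; EF_F = 5+9 = 14
ES_G = max(EF_B=12, EF_D=18, EF_E=12, EF_F=14) = 18; EF_G = 18+9 = 27
Expected project duration μ = 27 days. Critical path: C → D → G.

27 days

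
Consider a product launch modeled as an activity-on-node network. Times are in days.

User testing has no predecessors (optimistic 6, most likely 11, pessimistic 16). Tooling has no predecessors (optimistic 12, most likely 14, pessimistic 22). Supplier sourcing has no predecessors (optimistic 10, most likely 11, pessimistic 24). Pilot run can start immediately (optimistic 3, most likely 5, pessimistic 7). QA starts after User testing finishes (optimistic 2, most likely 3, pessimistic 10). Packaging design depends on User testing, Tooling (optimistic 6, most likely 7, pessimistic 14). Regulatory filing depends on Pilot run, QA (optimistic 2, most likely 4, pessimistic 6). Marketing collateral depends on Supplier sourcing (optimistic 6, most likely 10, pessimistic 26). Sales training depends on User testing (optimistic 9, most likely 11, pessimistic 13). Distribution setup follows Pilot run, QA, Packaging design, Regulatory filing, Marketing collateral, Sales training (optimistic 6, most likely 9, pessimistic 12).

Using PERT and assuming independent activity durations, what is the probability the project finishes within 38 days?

0.830

te_User testing = (6 + 4·11 + 16)/6 = 66/6 = 11; σ²_User testing = ((16−6)/6)² = 2.778
te_Tooling = (12 + 4·14 + 22)/6 = 90/6 = 15; σ²_Tooling = ((22−12)/6)² = 2.778
te_Supplier sourcing = (10 + 4·11 + 24)/6 = 78/6 = 13; σ²_Supplier sourcing = ((24−10)/6)² = 5.444
te_Pilot run = (3 + 4·5 + 7)/6 = 30/6 = 5; σ²_Pilot run = ((7−3)/6)² = 0.444
te_QA = (2 + 4·3 + 10)/6 = 24/6 = 4; σ²_QA = ((10−2)/6)² = 1.778
te_Packaging design = (6 + 4·7 + 14)/6 = 48/6 = 8; σ²_Packaging design = ((14−6)/6)² = 1.778
te_Regulatory filing = (2 + 4·4 + 6)/6 = 24/6 = 4; σ²_Regulatory filing = ((6−2)/6)² = 0.444
te_Marketing collateral = (6 + 4·10 + 26)/6 = 72/6 = 12; σ²_Marketing collateral = ((26−6)/6)² = 11.111
te_Sales training = (9 + 4·11 + 13)/6 = 66/6 = 11; σ²_Sales training = ((13−9)/6)² = 0.444
te_Distribution setup = (6 + 4·9 + 12)/6 = 54/6 = 9; σ²_Distribution setup = ((12−6)/6)² = 1.000

Forward pass:
ES_User testing = 0; EF_User testing = 11
ES_Tooling = 0; EF_Tooling = 15
ES_Supplier sourcing = 0; EF_Supplier sourcing = 13
ES_Pilot run = 0; EF_Pilot run = 5
ES_QA = 11; EF_QA = 11+4 = 15
ES_Packaging design = max(EF_User testing=11, EF_Tooling=15) = 15; EF_Packaging design = 15+8 = 23
ES_Regulatory filing = max(EF_Pilot run=5, EF_QA=15) = 15; EF_Regulatory filing = 15+4 = 19
ES_Marketing collateral = 13; EF_Marketing collateral = 13+12 = 25
ES_Sales training = 11; EF_Sales training = 11+11 = 22
ES_Distribution setup = max(EF_Pilot run=5, EF_QA=15, EF_Packaging design=23, EF_Regulatory filing=19, EF_Marketing collateral=25, EF_Sales training=22) = 25; EF_Distribution setup = 25+9 = 34
Expected project duration μ = 34 days. Critical path: Supplier sourcing → Marketing collateral → Distribution setup.

Variance along critical path = 5.444 + 11.111 + 1.000 = 17.556; σ = √17.556 = 4.190 days.
Z = (38 − 34) / 4.190 = 0.955
P(T ≤ 38) = Φ(0.955) ≈ 0.830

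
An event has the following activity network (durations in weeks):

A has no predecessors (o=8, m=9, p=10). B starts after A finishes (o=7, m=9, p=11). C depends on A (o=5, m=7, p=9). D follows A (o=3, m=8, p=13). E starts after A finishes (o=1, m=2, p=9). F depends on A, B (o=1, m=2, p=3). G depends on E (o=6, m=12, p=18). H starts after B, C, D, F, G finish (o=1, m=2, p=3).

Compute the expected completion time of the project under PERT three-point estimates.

te_A = (8 + 4·9 + 10)/6 = 54/6 = 9
te_B = (7 + 4·9 + 11)/6 = 54/6 = 9
te_C = (5 + 4·7 + 9)/6 = 42/6 = 7
te_D = (3 + 4·8 + 13)/6 = 48/6 = 8
te_E = (1 + 4·2 + 9)/6 = 18/6 = 3
te_F = (1 + 4·2 + 3)/6 = 12/6 = 2
te_G = (6 + 4·12 + 18)/6 = 72/6 = 12
te_H = (1 + 4·2 + 3)/6 = 12/6 = 2

Forward pass:
ES_A = 0; EF_A = 9
ES_B = 9; EF_B = 9+9 = 18
ES_C = 9; EF_C = 9+7 = 16
ES_D = 9; EF_D = 9+8 = 17
ES_E = 9; EF_E = 9+3 = 12
ES_F = max(EF_A=9, EF_B=18) = 18; EF_F = 18+2 = 20
ES_G = 12; EF_G = 12+12 = 24
ES_H = max(EF_B=18, EF_C=16, EF_D=17, EF_F=20, EF_G=24) = 24; EF_H = 24+2 = 26
Expected project duration μ = 26 weeks. Critical path: A → E → G → H.

26 weeks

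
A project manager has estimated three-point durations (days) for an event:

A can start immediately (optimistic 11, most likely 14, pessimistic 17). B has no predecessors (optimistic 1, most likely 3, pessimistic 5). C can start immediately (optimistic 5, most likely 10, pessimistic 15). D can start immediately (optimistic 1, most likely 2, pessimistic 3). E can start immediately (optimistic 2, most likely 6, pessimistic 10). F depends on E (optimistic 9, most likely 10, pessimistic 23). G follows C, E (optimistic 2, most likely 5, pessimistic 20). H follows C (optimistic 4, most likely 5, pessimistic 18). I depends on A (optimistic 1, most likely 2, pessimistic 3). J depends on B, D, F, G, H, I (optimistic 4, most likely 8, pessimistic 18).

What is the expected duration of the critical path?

te_A = (11 + 4·14 + 17)/6 = 84/6 = 14
te_B = (1 + 4·3 + 5)/6 = 18/6 = 3
te_C = (5 + 4·10 + 15)/6 = 60/6 = 10
te_D = (1 + 4·2 + 3)/6 = 12/6 = 2
te_E = (2 + 4·6 + 10)/6 = 36/6 = 6
te_F = (9 + 4·10 + 23)/6 = 72/6 = 12
te_G = (2 + 4·5 + 20)/6 = 42/6 = 7
te_H = (4 + 4·5 + 18)/6 = 42/6 = 7
te_I = (1 + 4·2 + 3)/6 = 12/6 = 2
te_J = (4 + 4·8 + 18)/6 = 54/6 = 9

Forward pass:
ES_A = 0; EF_A = 14
ES_B = 0; EF_B = 3
ES_C = 0; EF_C = 10
ES_D = 0; EF_D = 2
ES_E = 0; EF_E = 6
ES_F = 6; EF_F = 6+12 = 18
ES_G = max(EF_C=10, EF_E=6) = 10; EF_G = 10+7 = 17
ES_H = 10; EF_H = 10+7 = 17
ES_I = 14; EF_I = 14+2 = 16
ES_J = max(EF_B=3, EF_D=2, EF_F=18, EF_G=17, EF_H=17, EF_I=16) = 18; EF_J = 18+9 = 27
Expected project duration μ = 27 days. Critical path: E → F → J.

27 days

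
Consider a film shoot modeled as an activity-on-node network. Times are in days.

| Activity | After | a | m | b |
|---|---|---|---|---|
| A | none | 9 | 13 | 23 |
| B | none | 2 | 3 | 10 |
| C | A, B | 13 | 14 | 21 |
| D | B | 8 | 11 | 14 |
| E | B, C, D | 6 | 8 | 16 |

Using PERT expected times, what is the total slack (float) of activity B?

te_A = (9 + 4·13 + 23)/6 = 84/6 = 14
te_B = (2 + 4·3 + 10)/6 = 24/6 = 4
te_C = (13 + 4·14 + 21)/6 = 90/6 = 15
te_D = (8 + 4·11 + 14)/6 = 66/6 = 11
te_E = (6 + 4·8 + 16)/6 = 54/6 = 9

Forward pass:
ES_A = 0; EF_A = 14
ES_B = 0; EF_B = 4
ES_C = max(EF_A=14, EF_B=4) = 14; EF_C = 14+15 = 29
ES_D = 4; EF_D = 4+11 = 15
ES_E = max(EF_B=4, EF_C=29, EF_D=15) = 29; EF_E = 29+9 = 38
Expected project duration μ = 38 days. Critical path: A → C → E.

Backward pass:
LF_E = 38; LS_E = 38−9 = 29
LF_D = LS_E = 29; LS_D = 29−11 = 18
LF_C = LS_E = 29; LS_C = 29−15 = 14
LF_B = min(LS_C=14, LS_D=18, LS_E=29) = 14; LS_B = 14−4 = 10
LF_A = LS_C = 14; LS_A = 14−14 = 0
Slack_B = LS_B − ES_B = 10 − 0 = 10

10 days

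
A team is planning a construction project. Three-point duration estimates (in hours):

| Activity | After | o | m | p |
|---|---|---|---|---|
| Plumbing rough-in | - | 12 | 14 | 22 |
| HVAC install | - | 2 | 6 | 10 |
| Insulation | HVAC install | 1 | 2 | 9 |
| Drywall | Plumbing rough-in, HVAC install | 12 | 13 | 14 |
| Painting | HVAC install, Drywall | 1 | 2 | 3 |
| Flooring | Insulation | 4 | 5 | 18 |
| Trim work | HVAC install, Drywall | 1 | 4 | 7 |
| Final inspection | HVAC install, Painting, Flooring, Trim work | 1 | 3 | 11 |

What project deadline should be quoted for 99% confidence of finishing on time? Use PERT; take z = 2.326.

te_Plumbing rough-in = (12 + 4·14 + 22)/6 = 90/6 = 15; σ²_Plumbing rough-in = ((22−12)/6)² = 2.778
te_HVAC install = (2 + 4·6 + 10)/6 = 36/6 = 6; σ²_HVAC install = ((10−2)/6)² = 1.778
te_Insulation = (1 + 4·2 + 9)/6 = 18/6 = 3; σ²_Insulation = ((9−1)/6)² = 1.778
te_Drywall = (12 + 4·13 + 14)/6 = 78/6 = 13; σ²_Drywall = ((14−12)/6)² = 0.111
te_Painting = (1 + 4·2 + 3)/6 = 12/6 = 2; σ²_Painting = ((3−1)/6)² = 0.111
te_Flooring = (4 + 4·5 + 18)/6 = 42/6 = 7; σ²_Flooring = ((18−4)/6)² = 5.444
te_Trim work = (1 + 4·4 + 7)/6 = 24/6 = 4; σ²_Trim work = ((7−1)/6)² = 1.000
te_Final inspection = (1 + 4·3 + 11)/6 = 24/6 = 4; σ²_Final inspection = ((11−1)/6)² = 2.778

Forward pass:
ES_Plumbing rough-in = 0; EF_Plumbing rough-in = 15
ES_HVAC install = 0; EF_HVAC install = 6
ES_Insulation = 6; EF_Insulation = 6+3 = 9
ES_Drywall = max(EF_Plumbing rough-in=15, EF_HVAC install=6) = 15; EF_Drywall = 15+13 = 28
ES_Painting = max(EF_HVAC install=6, EF_Drywall=28) = 28; EF_Painting = 28+2 = 30
ES_Flooring = 9; EF_Flooring = 9+7 = 16
ES_Trim work = max(EF_HVAC install=6, EF_Drywall=28) = 28; EF_Trim work = 28+4 = 32
ES_Final inspection = max(EF_HVAC install=6, EF_Painting=30, EF_Flooring=16, EF_Trim work=32) = 32; EF_Final inspection = 32+4 = 36
Expected project duration μ = 36 hours. Critical path: Plumbing rough-in → Drywall → Trim work → Final inspection.

Variance along critical path = 2.778 + 0.111 + 1.000 + 2.778 = 6.667; σ = 2.582 hours.
D = μ + z·σ = 36 + 2.326·2.582 = 42.0 hours

42.0 hours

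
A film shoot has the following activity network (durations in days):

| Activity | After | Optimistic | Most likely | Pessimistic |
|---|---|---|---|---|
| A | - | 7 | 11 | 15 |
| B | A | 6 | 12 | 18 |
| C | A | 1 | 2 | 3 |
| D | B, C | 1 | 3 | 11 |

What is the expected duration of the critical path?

te_A = (7 + 4·11 + 15)/6 = 66/6 = 11
te_B = (6 + 4·12 + 18)/6 = 72/6 = 12
te_C = (1 + 4·2 + 3)/6 = 12/6 = 2
te_D = (1 + 4·3 + 11)/6 = 24/6 = 4

Forward pass:
ES_A = 0; EF_A = 11
ES_B = 11; EF_B = 11+12 = 23
ES_C = 11; EF_C = 11+2 = 13
ES_D = max(EF_B=23, EF_C=13) = 23; EF_D = 23+4 = 27
Expected project duration μ = 27 days. Critical path: A → B → D.

27 days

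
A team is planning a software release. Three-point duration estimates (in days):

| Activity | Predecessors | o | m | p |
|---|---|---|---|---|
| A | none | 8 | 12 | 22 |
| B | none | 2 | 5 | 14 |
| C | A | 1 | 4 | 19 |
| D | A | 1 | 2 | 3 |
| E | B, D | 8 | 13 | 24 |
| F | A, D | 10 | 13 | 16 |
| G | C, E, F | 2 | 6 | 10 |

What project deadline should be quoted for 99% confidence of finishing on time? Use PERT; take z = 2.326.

43.8 days

te_A = (8 + 4·12 + 22)/6 = 78/6 = 13; σ²_A = ((22−8)/6)² = 5.444
te_B = (2 + 4·5 + 14)/6 = 36/6 = 6; σ²_B = ((14−2)/6)² = 4.000
te_C = (1 + 4·4 + 19)/6 = 36/6 = 6; σ²_C = ((19−1)/6)² = 9.000
te_D = (1 + 4·2 + 3)/6 = 12/6 = 2; σ²_D = ((3−1)/6)² = 0.111
te_E = (8 + 4·13 + 24)/6 = 84/6 = 14; σ²_E = ((24−8)/6)² = 7.111
te_F = (10 + 4·13 + 16)/6 = 78/6 = 13; σ²_F = ((16−10)/6)² = 1.000
te_G = (2 + 4·6 + 10)/6 = 36/6 = 6; σ²_G = ((10−2)/6)² = 1.778

Forward pass:
ES_A = 0; EF_A = 13
ES_B = 0; EF_B = 6
ES_C = 13; EF_C = 13+6 = 19
ES_D = 13; EF_D = 13+2 = 15
ES_E = max(EF_B=6, EF_D=15) = 15; EF_E = 15+14 = 29
ES_F = max(EF_A=13, EF_D=15) = 15; EF_F = 15+13 = 28
ES_G = max(EF_C=19, EF_E=29, EF_F=28) = 29; EF_G = 29+6 = 35
Expected project duration μ = 35 days. Critical path: A → D → E → G.

Variance along critical path = 5.444 + 0.111 + 7.111 + 1.778 = 14.444; σ = 3.801 days.
D = μ + z·σ = 35 + 2.326·3.801 = 43.8 days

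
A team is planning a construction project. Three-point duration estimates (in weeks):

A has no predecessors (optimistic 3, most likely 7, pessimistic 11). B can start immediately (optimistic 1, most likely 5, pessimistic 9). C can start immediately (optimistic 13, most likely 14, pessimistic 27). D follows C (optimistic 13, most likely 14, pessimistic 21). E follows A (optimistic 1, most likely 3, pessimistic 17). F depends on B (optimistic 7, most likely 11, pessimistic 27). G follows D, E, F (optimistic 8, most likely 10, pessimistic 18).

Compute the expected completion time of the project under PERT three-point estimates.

te_A = (3 + 4·7 + 11)/6 = 42/6 = 7
te_B = (1 + 4·5 + 9)/6 = 30/6 = 5
te_C = (13 + 4·14 + 27)/6 = 96/6 = 16
te_D = (13 + 4·14 + 21)/6 = 90/6 = 15
te_E = (1 + 4·3 + 17)/6 = 30/6 = 5
te_F = (7 + 4·11 + 27)/6 = 78/6 = 13
te_G = (8 + 4·10 + 18)/6 = 66/6 = 11

Forward pass:
ES_A = 0; EF_A = 7
ES_B = 0; EF_B = 5
ES_C = 0; EF_C = 16
ES_D = 16; EF_D = 16+15 = 31
ES_E = 7; EF_E = 7+5 = 12
ES_F = 5; EF_F = 5+13 = 18
ES_G = max(EF_D=31, EF_E=12, EF_F=18) = 31; EF_G = 31+11 = 42
Expected project duration μ = 42 weeks. Critical path: C → D → G.

42 weeks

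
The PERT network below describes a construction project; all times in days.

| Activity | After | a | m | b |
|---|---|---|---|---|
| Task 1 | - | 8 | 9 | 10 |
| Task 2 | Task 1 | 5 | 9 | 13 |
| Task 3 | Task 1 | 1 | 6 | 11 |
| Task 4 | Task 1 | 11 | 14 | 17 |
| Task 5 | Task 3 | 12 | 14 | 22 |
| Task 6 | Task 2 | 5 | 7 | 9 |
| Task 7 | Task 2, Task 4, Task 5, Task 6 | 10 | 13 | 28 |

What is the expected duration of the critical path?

te_Task 1 = (8 + 4·9 + 10)/6 = 54/6 = 9
te_Task 2 = (5 + 4·9 + 13)/6 = 54/6 = 9
te_Task 3 = (1 + 4·6 + 11)/6 = 36/6 = 6
te_Task 4 = (11 + 4·14 + 17)/6 = 84/6 = 14
te_Task 5 = (12 + 4·14 + 22)/6 = 90/6 = 15
te_Task 6 = (5 + 4·7 + 9)/6 = 42/6 = 7
te_Task 7 = (10 + 4·13 + 28)/6 = 90/6 = 15

Forward pass:
ES_Task 1 = 0; EF_Task 1 = 9
ES_Task 2 = 9; EF_Task 2 = 9+9 = 18
ES_Task 3 = 9; EF_Task 3 = 9+6 = 15
ES_Task 4 = 9; EF_Task 4 = 9+14 = 23
ES_Task 5 = 15; EF_Task 5 = 15+15 = 30
ES_Task 6 = 18; EF_Task 6 = 18+7 = 25
ES_Task 7 = max(EF_Task 2=18, EF_Task 4=23, EF_Task 5=30, EF_Task 6=25) = 30; EF_Task 7 = 30+15 = 45
Expected project duration μ = 45 days. Critical path: Task 1 → Task 3 → Task 5 → Task 7.

45 days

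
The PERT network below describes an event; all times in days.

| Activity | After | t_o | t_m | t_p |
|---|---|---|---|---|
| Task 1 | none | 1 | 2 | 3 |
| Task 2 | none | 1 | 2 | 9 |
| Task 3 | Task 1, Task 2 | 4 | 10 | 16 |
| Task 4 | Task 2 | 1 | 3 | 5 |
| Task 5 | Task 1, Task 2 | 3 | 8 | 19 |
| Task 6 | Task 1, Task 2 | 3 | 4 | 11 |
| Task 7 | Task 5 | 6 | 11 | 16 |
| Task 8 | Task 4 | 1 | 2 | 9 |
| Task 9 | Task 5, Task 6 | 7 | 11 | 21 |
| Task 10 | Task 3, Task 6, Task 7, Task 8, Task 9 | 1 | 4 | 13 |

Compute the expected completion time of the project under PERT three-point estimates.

29 days

te_Task 1 = (1 + 4·2 + 3)/6 = 12/6 = 2
te_Task 2 = (1 + 4·2 + 9)/6 = 18/6 = 3
te_Task 3 = (4 + 4·10 + 16)/6 = 60/6 = 10
te_Task 4 = (1 + 4·3 + 5)/6 = 18/6 = 3
te_Task 5 = (3 + 4·8 + 19)/6 = 54/6 = 9
te_Task 6 = (3 + 4·4 + 11)/6 = 30/6 = 5
te_Task 7 = (6 + 4·11 + 16)/6 = 66/6 = 11
te_Task 8 = (1 + 4·2 + 9)/6 = 18/6 = 3
te_Task 9 = (7 + 4·11 + 21)/6 = 72/6 = 12
te_Task 10 = (1 + 4·4 + 13)/6 = 30/6 = 5

Forward pass:
ES_Task 1 = 0; EF_Task 1 = 2
ES_Task 2 = 0; EF_Task 2 = 3
ES_Task 3 = max(EF_Task 1=2, EF_Task 2=3) = 3; EF_Task 3 = 3+10 = 13
ES_Task 4 = 3; EF_Task 4 = 3+3 = 6
ES_Task 5 = max(EF_Task 1=2, EF_Task 2=3) = 3; EF_Task 5 = 3+9 = 12
ES_Task 6 = max(EF_Task 1=2, EF_Task 2=3) = 3; EF_Task 6 = 3+5 = 8
ES_Task 7 = 12; EF_Task 7 = 12+11 = 23
ES_Task 8 = 6; EF_Task 8 = 6+3 = 9
ES_Task 9 = max(EF_Task 5=12, EF_Task 6=8) = 12; EF_Task 9 = 12+12 = 24
ES_Task 10 = max(EF_Task 3=13, EF_Task 6=8, EF_Task 7=23, EF_Task 8=9, EF_Task 9=24) = 24; EF_Task 10 = 24+5 = 29
Expected project duration μ = 29 days. Critical path: Task 2 → Task 5 → Task 9 → Task 10.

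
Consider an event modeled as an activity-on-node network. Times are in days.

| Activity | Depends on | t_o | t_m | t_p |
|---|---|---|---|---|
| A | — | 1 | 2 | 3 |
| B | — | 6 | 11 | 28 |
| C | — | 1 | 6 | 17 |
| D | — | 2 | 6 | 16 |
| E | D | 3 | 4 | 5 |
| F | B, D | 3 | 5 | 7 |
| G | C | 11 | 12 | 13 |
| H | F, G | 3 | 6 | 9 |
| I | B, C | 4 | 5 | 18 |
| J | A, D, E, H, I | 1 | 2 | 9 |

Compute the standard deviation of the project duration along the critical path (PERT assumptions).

3.16 days

te_A = (1 + 4·2 + 3)/6 = 12/6 = 2; σ²_A = ((3−1)/6)² = 0.111
te_B = (6 + 4·11 + 28)/6 = 78/6 = 13; σ²_B = ((28−6)/6)² = 13.444
te_C = (1 + 4·6 + 17)/6 = 42/6 = 7; σ²_C = ((17−1)/6)² = 7.111
te_D = (2 + 4·6 + 16)/6 = 42/6 = 7; σ²_D = ((16−2)/6)² = 5.444
te_E = (3 + 4·4 + 5)/6 = 24/6 = 4; σ²_E = ((5−3)/6)² = 0.111
te_F = (3 + 4·5 + 7)/6 = 30/6 = 5; σ²_F = ((7−3)/6)² = 0.444
te_G = (11 + 4·12 + 13)/6 = 72/6 = 12; σ²_G = ((13−11)/6)² = 0.111
te_H = (3 + 4·6 + 9)/6 = 36/6 = 6; σ²_H = ((9−3)/6)² = 1.000
te_I = (4 + 4·5 + 18)/6 = 42/6 = 7; σ²_I = ((18−4)/6)² = 5.444
te_J = (1 + 4·2 + 9)/6 = 18/6 = 3; σ²_J = ((9−1)/6)² = 1.778

Forward pass:
ES_A = 0; EF_A = 2
ES_B = 0; EF_B = 13
ES_C = 0; EF_C = 7
ES_D = 0; EF_D = 7
ES_E = 7; EF_E = 7+4 = 11
ES_F = max(EF_B=13, EF_D=7) = 13; EF_F = 13+5 = 18
ES_G = 7; EF_G = 7+12 = 19
ES_H = max(EF_F=18, EF_G=19) = 19; EF_H = 19+6 = 25
ES_I = max(EF_B=13, EF_C=7) = 13; EF_I = 13+7 = 20
ES_J = max(EF_A=2, EF_D=7, EF_E=11, EF_H=25, EF_I=20) = 25; EF_J = 25+3 = 28
Expected project duration μ = 28 days. Critical path: C → G → H → J.

Variance along critical path = 7.111 + 0.111 + 1.000 + 1.778 = 10.000
σ = √10.000 = 3.162 days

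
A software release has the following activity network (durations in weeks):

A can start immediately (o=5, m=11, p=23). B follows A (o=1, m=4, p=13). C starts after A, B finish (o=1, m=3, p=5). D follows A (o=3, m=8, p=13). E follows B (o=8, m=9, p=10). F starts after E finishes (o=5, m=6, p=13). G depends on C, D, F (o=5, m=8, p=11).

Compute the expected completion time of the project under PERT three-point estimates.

41 weeks

te_A = (5 + 4·11 + 23)/6 = 72/6 = 12
te_B = (1 + 4·4 + 13)/6 = 30/6 = 5
te_C = (1 + 4·3 + 5)/6 = 18/6 = 3
te_D = (3 + 4·8 + 13)/6 = 48/6 = 8
te_E = (8 + 4·9 + 10)/6 = 54/6 = 9
te_F = (5 + 4·6 + 13)/6 = 42/6 = 7
te_G = (5 + 4·8 + 11)/6 = 48/6 = 8

Forward pass:
ES_A = 0; EF_A = 12
ES_B = 12; EF_B = 12+5 = 17
ES_C = max(EF_A=12, EF_B=17) = 17; EF_C = 17+3 = 20
ES_D = 12; EF_D = 12+8 = 20
ES_E = 17; EF_E = 17+9 = 26
ES_F = 26; EF_F = 26+7 = 33
ES_G = max(EF_C=20, EF_D=20, EF_F=33) = 33; EF_G = 33+8 = 41
Expected project duration μ = 41 weeks. Critical path: A → B → E → F → G.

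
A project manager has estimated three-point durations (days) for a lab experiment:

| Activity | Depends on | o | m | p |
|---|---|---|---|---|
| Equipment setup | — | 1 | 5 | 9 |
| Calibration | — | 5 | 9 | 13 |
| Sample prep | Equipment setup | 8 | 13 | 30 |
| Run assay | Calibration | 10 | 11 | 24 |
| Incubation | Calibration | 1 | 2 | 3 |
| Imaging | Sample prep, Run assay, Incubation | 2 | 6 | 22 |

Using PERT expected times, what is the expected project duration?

te_Equipment setup = (1 + 4·5 + 9)/6 = 30/6 = 5
te_Calibration = (5 + 4·9 + 13)/6 = 54/6 = 9
te_Sample prep = (8 + 4·13 + 30)/6 = 90/6 = 15
te_Run assay = (10 + 4·11 + 24)/6 = 78/6 = 13
te_Incubation = (1 + 4·2 + 3)/6 = 12/6 = 2
te_Imaging = (2 + 4·6 + 22)/6 = 48/6 = 8

Forward pass:
ES_Equipment setup = 0; EF_Equipment setup = 5
ES_Calibration = 0; EF_Calibration = 9
ES_Sample prep = 5; EF_Sample prep = 5+15 = 20
ES_Run assay = 9; EF_Run assay = 9+13 = 22
ES_Incubation = 9; EF_Incubation = 9+2 = 11
ES_Imaging = max(EF_Sample prep=20, EF_Run assay=22, EF_Incubation=11) = 22; EF_Imaging = 22+8 = 30
Expected project duration μ = 30 days. Critical path: Calibration → Run assay → Imaging.

30 days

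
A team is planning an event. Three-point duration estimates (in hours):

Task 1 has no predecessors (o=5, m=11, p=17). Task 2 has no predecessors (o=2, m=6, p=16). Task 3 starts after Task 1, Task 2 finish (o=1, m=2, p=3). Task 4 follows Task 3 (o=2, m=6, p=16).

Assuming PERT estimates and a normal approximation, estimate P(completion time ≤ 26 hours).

0.974

te_Task 1 = (5 + 4·11 + 17)/6 = 66/6 = 11; σ²_Task 1 = ((17−5)/6)² = 4.000
te_Task 2 = (2 + 4·6 + 16)/6 = 42/6 = 7; σ²_Task 2 = ((16−2)/6)² = 5.444
te_Task 3 = (1 + 4·2 + 3)/6 = 12/6 = 2; σ²_Task 3 = ((3−1)/6)² = 0.111
te_Task 4 = (2 + 4·6 + 16)/6 = 42/6 = 7; σ²_Task 4 = ((16−2)/6)² = 5.444

Forward pass:
ES_Task 1 = 0; EF_Task 1 = 11
ES_Task 2 = 0; EF_Task 2 = 7
ES_Task 3 = max(EF_Task 1=11, EF_Task 2=7) = 11; EF_Task 3 = 11+2 = 13
ES_Task 4 = 13; EF_Task 4 = 13+7 = 20
Expected project duration μ = 20 hours. Critical path: Task 1 → Task 3 → Task 4.

Variance along critical path = 4.000 + 0.111 + 5.444 = 9.556; σ = √9.556 = 3.091 hours.
Z = (26 − 20) / 3.091 = 1.941
P(T ≤ 26) = Φ(1.941) ≈ 0.974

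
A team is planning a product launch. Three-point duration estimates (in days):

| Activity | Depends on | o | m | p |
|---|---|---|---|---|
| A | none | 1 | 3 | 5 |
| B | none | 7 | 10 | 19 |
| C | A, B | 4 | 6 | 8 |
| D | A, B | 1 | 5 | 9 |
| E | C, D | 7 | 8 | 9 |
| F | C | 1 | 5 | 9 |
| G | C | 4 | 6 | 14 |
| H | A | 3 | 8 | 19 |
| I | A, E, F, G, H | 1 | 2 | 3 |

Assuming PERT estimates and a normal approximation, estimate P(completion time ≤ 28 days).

0.678

te_A = (1 + 4·3 + 5)/6 = 18/6 = 3; σ²_A = ((5−1)/6)² = 0.444
te_B = (7 + 4·10 + 19)/6 = 66/6 = 11; σ²_B = ((19−7)/6)² = 4.000
te_C = (4 + 4·6 + 8)/6 = 36/6 = 6; σ²_C = ((8−4)/6)² = 0.444
te_D = (1 + 4·5 + 9)/6 = 30/6 = 5; σ²_D = ((9−1)/6)² = 1.778
te_E = (7 + 4·8 + 9)/6 = 48/6 = 8; σ²_E = ((9−7)/6)² = 0.111
te_F = (1 + 4·5 + 9)/6 = 30/6 = 5; σ²_F = ((9−1)/6)² = 1.778
te_G = (4 + 4·6 + 14)/6 = 42/6 = 7; σ²_G = ((14−4)/6)² = 2.778
te_H = (3 + 4·8 + 19)/6 = 54/6 = 9; σ²_H = ((19−3)/6)² = 7.111
te_I = (1 + 4·2 + 3)/6 = 12/6 = 2; σ²_I = ((3−1)/6)² = 0.111

Forward pass:
ES_A = 0; EF_A = 3
ES_B = 0; EF_B = 11
ES_C = max(EF_A=3, EF_B=11) = 11; EF_C = 11+6 = 17
ES_D = max(EF_A=3, EF_B=11) = 11; EF_D = 11+5 = 16
ES_E = max(EF_C=17, EF_D=16) = 17; EF_E = 17+8 = 25
ES_F = 17; EF_F = 17+5 = 22
ES_G = 17; EF_G = 17+7 = 24
ES_H = 3; EF_H = 3+9 = 12
ES_I = max(EF_A=3, EF_E=25, EF_F=22, EF_G=24, EF_H=12) = 25; EF_I = 25+2 = 27
Expected project duration μ = 27 days. Critical path: B → C → E → I.

Variance along critical path = 4.000 + 0.444 + 0.111 + 0.111 = 4.667; σ = √4.667 = 2.160 days.
Z = (28 − 27) / 2.160 = 0.463
P(T ≤ 28) = Φ(0.463) ≈ 0.678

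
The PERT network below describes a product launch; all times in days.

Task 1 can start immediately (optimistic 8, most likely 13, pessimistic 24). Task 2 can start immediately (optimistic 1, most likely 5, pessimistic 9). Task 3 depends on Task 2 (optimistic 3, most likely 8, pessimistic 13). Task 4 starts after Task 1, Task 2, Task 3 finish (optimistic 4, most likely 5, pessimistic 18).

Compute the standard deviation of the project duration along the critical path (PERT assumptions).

3.54 days

te_Task 1 = (8 + 4·13 + 24)/6 = 84/6 = 14; σ²_Task 1 = ((24−8)/6)² = 7.111
te_Task 2 = (1 + 4·5 + 9)/6 = 30/6 = 5; σ²_Task 2 = ((9−1)/6)² = 1.778
te_Task 3 = (3 + 4·8 + 13)/6 = 48/6 = 8; σ²_Task 3 = ((13−3)/6)² = 2.778
te_Task 4 = (4 + 4·5 + 18)/6 = 42/6 = 7; σ²_Task 4 = ((18−4)/6)² = 5.444

Forward pass:
ES_Task 1 = 0; EF_Task 1 = 14
ES_Task 2 = 0; EF_Task 2 = 5
ES_Task 3 = 5; EF_Task 3 = 5+8 = 13
ES_Task 4 = max(EF_Task 1=14, EF_Task 2=5, EF_Task 3=13) = 14; EF_Task 4 = 14+7 = 21
Expected project duration μ = 21 days. Critical path: Task 1 → Task 4.

Variance along critical path = 7.111 + 5.444 = 12.556
σ = √12.556 = 3.543 days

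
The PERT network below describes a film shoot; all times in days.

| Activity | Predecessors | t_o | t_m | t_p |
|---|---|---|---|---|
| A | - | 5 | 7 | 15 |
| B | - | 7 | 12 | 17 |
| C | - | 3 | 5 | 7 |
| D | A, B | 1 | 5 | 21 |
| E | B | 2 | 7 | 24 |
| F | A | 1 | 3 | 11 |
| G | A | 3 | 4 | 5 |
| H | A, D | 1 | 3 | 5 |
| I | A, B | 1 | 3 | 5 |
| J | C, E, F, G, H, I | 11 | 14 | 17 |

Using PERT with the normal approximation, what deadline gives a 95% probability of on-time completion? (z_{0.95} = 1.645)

42.4 days

te_A = (5 + 4·7 + 15)/6 = 48/6 = 8; σ²_A = ((15−5)/6)² = 2.778
te_B = (7 + 4·12 + 17)/6 = 72/6 = 12; σ²_B = ((17−7)/6)² = 2.778
te_C = (3 + 4·5 + 7)/6 = 30/6 = 5; σ²_C = ((7−3)/6)² = 0.444
te_D = (1 + 4·5 + 21)/6 = 42/6 = 7; σ²_D = ((21−1)/6)² = 11.111
te_E = (2 + 4·7 + 24)/6 = 54/6 = 9; σ²_E = ((24−2)/6)² = 13.444
te_F = (1 + 4·3 + 11)/6 = 24/6 = 4; σ²_F = ((11−1)/6)² = 2.778
te_G = (3 + 4·4 + 5)/6 = 24/6 = 4; σ²_G = ((5−3)/6)² = 0.111
te_H = (1 + 4·3 + 5)/6 = 18/6 = 3; σ²_H = ((5−1)/6)² = 0.444
te_I = (1 + 4·3 + 5)/6 = 18/6 = 3; σ²_I = ((5−1)/6)² = 0.444
te_J = (11 + 4·14 + 17)/6 = 84/6 = 14; σ²_J = ((17−11)/6)² = 1.000

Forward pass:
ES_A = 0; EF_A = 8
ES_B = 0; EF_B = 12
ES_C = 0; EF_C = 5
ES_D = max(EF_A=8, EF_B=12) = 12; EF_D = 12+7 = 19
ES_E = 12; EF_E = 12+9 = 21
ES_F = 8; EF_F = 8+4 = 12
ES_G = 8; EF_G = 8+4 = 12
ES_H = max(EF_A=8, EF_D=19) = 19; EF_H = 19+3 = 22
ES_I = max(EF_A=8, EF_B=12) = 12; EF_I = 12+3 = 15
ES_J = max(EF_C=5, EF_E=21, EF_F=12, EF_G=12, EF_H=22, EF_I=15) = 22; EF_J = 22+14 = 36
Expected project duration μ = 36 days. Critical path: B → D → H → J.

Variance along critical path = 2.778 + 11.111 + 0.444 + 1.000 = 15.333; σ = 3.916 days.
D = μ + z·σ = 36 + 1.645·3.916 = 42.4 days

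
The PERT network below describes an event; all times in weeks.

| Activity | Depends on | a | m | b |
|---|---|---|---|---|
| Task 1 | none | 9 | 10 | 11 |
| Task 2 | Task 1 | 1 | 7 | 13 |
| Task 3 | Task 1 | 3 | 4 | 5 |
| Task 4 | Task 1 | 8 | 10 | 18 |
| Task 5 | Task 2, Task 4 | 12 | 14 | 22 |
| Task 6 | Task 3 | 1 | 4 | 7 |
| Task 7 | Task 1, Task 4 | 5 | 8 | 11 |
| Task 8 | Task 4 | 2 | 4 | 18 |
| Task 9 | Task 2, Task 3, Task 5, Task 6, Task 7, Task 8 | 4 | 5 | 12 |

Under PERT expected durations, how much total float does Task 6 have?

te_Task 1 = (9 + 4·10 + 11)/6 = 60/6 = 10
te_Task 2 = (1 + 4·7 + 13)/6 = 42/6 = 7
te_Task 3 = (3 + 4·4 + 5)/6 = 24/6 = 4
te_Task 4 = (8 + 4·10 + 18)/6 = 66/6 = 11
te_Task 5 = (12 + 4·14 + 22)/6 = 90/6 = 15
te_Task 6 = (1 + 4·4 + 7)/6 = 24/6 = 4
te_Task 7 = (5 + 4·8 + 11)/6 = 48/6 = 8
te_Task 8 = (2 + 4·4 + 18)/6 = 36/6 = 6
te_Task 9 = (4 + 4·5 + 12)/6 = 36/6 = 6

Forward pass:
ES_Task 1 = 0; EF_Task 1 = 10
ES_Task 2 = 10; EF_Task 2 = 10+7 = 17
ES_Task 3 = 10; EF_Task 3 = 10+4 = 14
ES_Task 4 = 10; EF_Task 4 = 10+11 = 21
ES_Task 5 = max(EF_Task 2=17, EF_Task 4=21) = 21; EF_Task 5 = 21+15 = 36
ES_Task 6 = 14; EF_Task 6 = 14+4 = 18
ES_Task 7 = max(EF_Task 1=10, EF_Task 4=21) = 21; EF_Task 7 = 21+8 = 29
ES_Task 8 = 21; EF_Task 8 = 21+6 = 27
ES_Task 9 = max(EF_Task 2=17, EF_Task 3=14, EF_Task 5=36, EF_Task 6=18, EF_Task 7=29, EF_Task 8=27) = 36; EF_Task 9 = 36+6 = 42
Expected project duration μ = 42 weeks. Critical path: Task 1 → Task 4 → Task 5 → Task 9.

Backward pass:
LF_Task 9 = 42; LS_Task 9 = 42−6 = 36
LF_Task 8 = LS_Task 9 = 36; LS_Task 8 = 36−6 = 30
LF_Task 7 = LS_Task 9 = 36; LS_Task 7 = 36−8 = 28
LF_Task 6 = LS_Task 9 = 36; LS_Task 6 = 36−4 = 32
LF_Task 5 = LS_Task 9 = 36; LS_Task 5 = 36−15 = 21
LF_Task 4 = min(LS_Task 5=21, LS_Task 7=28, LS_Task 8=30) = 21; LS_Task 4 = 21−11 = 10
LF_Task 3 = min(LS_Task 6=32, LS_Task 9=36) = 32; LS_Task 3 = 32−4 = 28
LF_Task 2 = min(LS_Task 5=21, LS_Task 9=36) = 21; LS_Task 2 = 21−7 = 14
LF_Task 1 = min(LS_Task 2=14, LS_Task 3=28, LS_Task 4=10, LS_Task 7=28) = 10; LS_Task 1 = 10−10 = 0
Slack_Task 6 = LS_Task 6 − ES_Task 6 = 32 − 14 = 18

18 weeks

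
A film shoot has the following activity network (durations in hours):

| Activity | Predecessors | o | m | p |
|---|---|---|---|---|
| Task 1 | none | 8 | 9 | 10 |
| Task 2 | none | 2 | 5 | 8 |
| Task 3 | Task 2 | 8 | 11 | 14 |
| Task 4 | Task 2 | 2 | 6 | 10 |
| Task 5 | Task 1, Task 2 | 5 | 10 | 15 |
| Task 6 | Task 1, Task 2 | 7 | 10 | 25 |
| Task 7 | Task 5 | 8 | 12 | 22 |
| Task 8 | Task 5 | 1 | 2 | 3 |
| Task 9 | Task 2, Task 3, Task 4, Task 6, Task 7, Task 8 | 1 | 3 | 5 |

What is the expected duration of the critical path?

35 hours

te_Task 1 = (8 + 4·9 + 10)/6 = 54/6 = 9
te_Task 2 = (2 + 4·5 + 8)/6 = 30/6 = 5
te_Task 3 = (8 + 4·11 + 14)/6 = 66/6 = 11
te_Task 4 = (2 + 4·6 + 10)/6 = 36/6 = 6
te_Task 5 = (5 + 4·10 + 15)/6 = 60/6 = 10
te_Task 6 = (7 + 4·10 + 25)/6 = 72/6 = 12
te_Task 7 = (8 + 4·12 + 22)/6 = 78/6 = 13
te_Task 8 = (1 + 4·2 + 3)/6 = 12/6 = 2
te_Task 9 = (1 + 4·3 + 5)/6 = 18/6 = 3

Forward pass:
ES_Task 1 = 0; EF_Task 1 = 9
ES_Task 2 = 0; EF_Task 2 = 5
ES_Task 3 = 5; EF_Task 3 = 5+11 = 16
ES_Task 4 = 5; EF_Task 4 = 5+6 = 11
ES_Task 5 = max(EF_Task 1=9, EF_Task 2=5) = 9; EF_Task 5 = 9+10 = 19
ES_Task 6 = max(EF_Task 1=9, EF_Task 2=5) = 9; EF_Task 6 = 9+12 = 21
ES_Task 7 = 19; EF_Task 7 = 19+13 = 32
ES_Task 8 = 19; EF_Task 8 = 19+2 = 21
ES_Task 9 = max(EF_Task 2=5, EF_Task 3=16, EF_Task 4=11, EF_Task 6=21, EF_Task 7=32, EF_Task 8=21) = 32; EF_Task 9 = 32+3 = 35
Expected project duration μ = 35 hours. Critical path: Task 1 → Task 5 → Task 7 → Task 9.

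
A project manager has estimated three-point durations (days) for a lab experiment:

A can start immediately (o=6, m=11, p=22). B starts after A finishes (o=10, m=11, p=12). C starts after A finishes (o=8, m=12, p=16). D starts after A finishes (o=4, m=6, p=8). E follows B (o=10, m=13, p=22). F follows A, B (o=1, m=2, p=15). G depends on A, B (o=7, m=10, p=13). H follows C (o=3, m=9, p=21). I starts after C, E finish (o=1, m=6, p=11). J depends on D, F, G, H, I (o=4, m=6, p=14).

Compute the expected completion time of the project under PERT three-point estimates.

50 days

te_A = (6 + 4·11 + 22)/6 = 72/6 = 12
te_B = (10 + 4·11 + 12)/6 = 66/6 = 11
te_C = (8 + 4·12 + 16)/6 = 72/6 = 12
te_D = (4 + 4·6 + 8)/6 = 36/6 = 6
te_E = (10 + 4·13 + 22)/6 = 84/6 = 14
te_F = (1 + 4·2 + 15)/6 = 24/6 = 4
te_G = (7 + 4·10 + 13)/6 = 60/6 = 10
te_H = (3 + 4·9 + 21)/6 = 60/6 = 10
te_I = (1 + 4·6 + 11)/6 = 36/6 = 6
te_J = (4 + 4·6 + 14)/6 = 42/6 = 7

Forward pass:
ES_A = 0; EF_A = 12
ES_B = 12; EF_B = 12+11 = 23
ES_C = 12; EF_C = 12+12 = 24
ES_D = 12; EF_D = 12+6 = 18
ES_E = 23; EF_E = 23+14 = 37
ES_F = max(EF_A=12, EF_B=23) = 23; EF_F = 23+4 = 27
ES_G = max(EF_A=12, EF_B=23) = 23; EF_G = 23+10 = 33
ES_H = 24; EF_H = 24+10 = 34
ES_I = max(EF_C=24, EF_E=37) = 37; EF_I = 37+6 = 43
ES_J = max(EF_D=18, EF_F=27, EF_G=33, EF_H=34, EF_I=43) = 43; EF_J = 43+7 = 50
Expected project duration μ = 50 days. Critical path: A → B → E → I → J.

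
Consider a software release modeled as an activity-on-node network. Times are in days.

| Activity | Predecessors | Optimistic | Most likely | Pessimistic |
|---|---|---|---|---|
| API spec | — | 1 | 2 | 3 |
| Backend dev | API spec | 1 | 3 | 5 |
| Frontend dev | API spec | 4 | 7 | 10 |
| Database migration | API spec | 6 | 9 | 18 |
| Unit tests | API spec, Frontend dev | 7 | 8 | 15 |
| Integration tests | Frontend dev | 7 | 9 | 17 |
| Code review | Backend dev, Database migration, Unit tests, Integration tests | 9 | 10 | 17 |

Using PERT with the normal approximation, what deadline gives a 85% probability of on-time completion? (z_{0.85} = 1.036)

32.5 days

te_API spec = (1 + 4·2 + 3)/6 = 12/6 = 2; σ²_API spec = ((3−1)/6)² = 0.111
te_Backend dev = (1 + 4·3 + 5)/6 = 18/6 = 3; σ²_Backend dev = ((5−1)/6)² = 0.444
te_Frontend dev = (4 + 4·7 + 10)/6 = 42/6 = 7; σ²_Frontend dev = ((10−4)/6)² = 1.000
te_Database migration = (6 + 4·9 + 18)/6 = 60/6 = 10; σ²_Database migration = ((18−6)/6)² = 4.000
te_Unit tests = (7 + 4·8 + 15)/6 = 54/6 = 9; σ²_Unit tests = ((15−7)/6)² = 1.778
te_Integration tests = (7 + 4·9 + 17)/6 = 60/6 = 10; σ²_Integration tests = ((17−7)/6)² = 2.778
te_Code review = (9 + 4·10 + 17)/6 = 66/6 = 11; σ²_Code review = ((17−9)/6)² = 1.778

Forward pass:
ES_API spec = 0; EF_API spec = 2
ES_Backend dev = 2; EF_Backend dev = 2+3 = 5
ES_Frontend dev = 2; EF_Frontend dev = 2+7 = 9
ES_Database migration = 2; EF_Database migration = 2+10 = 12
ES_Unit tests = max(EF_API spec=2, EF_Frontend dev=9) = 9; EF_Unit tests = 9+9 = 18
ES_Integration tests = 9; EF_Integration tests = 9+10 = 19
ES_Code review = max(EF_Backend dev=5, EF_Database migration=12, EF_Unit tests=18, EF_Integration tests=19) = 19; EF_Code review = 19+11 = 30
Expected project duration μ = 30 days. Critical path: API spec → Frontend dev → Integration tests → Code review.

Variance along critical path = 0.111 + 1.000 + 2.778 + 1.778 = 5.667; σ = 2.380 days.
D = μ + z·σ = 30 + 1.036·2.380 = 32.5 days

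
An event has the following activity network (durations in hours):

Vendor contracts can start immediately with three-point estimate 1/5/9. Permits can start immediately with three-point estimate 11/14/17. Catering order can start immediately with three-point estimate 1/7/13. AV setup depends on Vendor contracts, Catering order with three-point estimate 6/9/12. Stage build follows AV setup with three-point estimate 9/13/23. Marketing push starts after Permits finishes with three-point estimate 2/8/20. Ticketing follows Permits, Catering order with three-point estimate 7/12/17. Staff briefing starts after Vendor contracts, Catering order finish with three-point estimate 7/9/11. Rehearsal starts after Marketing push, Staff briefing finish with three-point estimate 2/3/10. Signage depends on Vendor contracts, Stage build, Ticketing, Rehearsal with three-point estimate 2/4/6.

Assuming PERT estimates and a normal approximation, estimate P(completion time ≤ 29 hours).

te_Vendor contracts = (1 + 4·5 + 9)/6 = 30/6 = 5; σ²_Vendor contracts = ((9−1)/6)² = 1.778
te_Permits = (11 + 4·14 + 17)/6 = 84/6 = 14; σ²_Permits = ((17−11)/6)² = 1.000
te_Catering order = (1 + 4·7 + 13)/6 = 42/6 = 7; σ²_Catering order = ((13−1)/6)² = 4.000
te_AV setup = (6 + 4·9 + 12)/6 = 54/6 = 9; σ²_AV setup = ((12−6)/6)² = 1.000
te_Stage build = (9 + 4·13 + 23)/6 = 84/6 = 14; σ²_Stage build = ((23−9)/6)² = 5.444
te_Marketing push = (2 + 4·8 + 20)/6 = 54/6 = 9; σ²_Marketing push = ((20−2)/6)² = 9.000
te_Ticketing = (7 + 4·12 + 17)/6 = 72/6 = 12; σ²_Ticketing = ((17−7)/6)² = 2.778
te_Staff briefing = (7 + 4·9 + 11)/6 = 54/6 = 9; σ²_Staff briefing = ((11−7)/6)² = 0.444
te_Rehearsal = (2 + 4·3 + 10)/6 = 24/6 = 4; σ²_Rehearsal = ((10−2)/6)² = 1.778
te_Signage = (2 + 4·4 + 6)/6 = 24/6 = 4; σ²_Signage = ((6−2)/6)² = 0.444

Forward pass:
ES_Vendor contracts = 0; EF_Vendor contracts = 5
ES_Permits = 0; EF_Permits = 14
ES_Catering order = 0; EF_Catering order = 7
ES_AV setup = max(EF_Vendor contracts=5, EF_Catering order=7) = 7; EF_AV setup = 7+9 = 16
ES_Stage build = 16; EF_Stage build = 16+14 = 30
ES_Marketing push = 14; EF_Marketing push = 14+9 = 23
ES_Ticketing = max(EF_Permits=14, EF_Catering order=7) = 14; EF_Ticketing = 14+12 = 26
ES_Staff briefing = max(EF_Vendor contracts=5, EF_Catering order=7) = 7; EF_Staff briefing = 7+9 = 16
ES_Rehearsal = max(EF_Marketing push=23, EF_Staff briefing=16) = 23; EF_Rehearsal = 23+4 = 27
ES_Signage = max(EF_Vendor contracts=5, EF_Stage build=30, EF_Ticketing=26, EF_Rehearsal=27) = 30; EF_Signage = 30+4 = 34
Expected project duration μ = 34 hours. Critical path: Catering order → AV setup → Stage build → Signage.

Variance along critical path = 4.000 + 1.000 + 5.444 + 0.444 = 10.889; σ = √10.889 = 3.300 hours.
Z = (29 − 34) / 3.300 = -1.515
P(T ≤ 29) = Φ(-1.515) ≈ 0.065

0.065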